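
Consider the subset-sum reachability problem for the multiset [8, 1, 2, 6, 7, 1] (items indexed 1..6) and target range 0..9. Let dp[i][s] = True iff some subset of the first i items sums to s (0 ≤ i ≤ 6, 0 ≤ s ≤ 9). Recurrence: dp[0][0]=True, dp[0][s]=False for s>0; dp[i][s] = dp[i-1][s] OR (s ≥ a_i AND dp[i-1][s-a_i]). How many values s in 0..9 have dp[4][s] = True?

i\s   0   1   2   3   4   5   6   7   8   9
  0   T   F   F   F   F   F   F   F   F   F
  1   T   F   F   F   F   F   F   F   T   F
  2   T   T   F   F   F   F   F   F   T   T
  3   T   T   T   T   F   F   F   F   T   T
  4   T   T   T   T   F   F   T   T   T   T
  5   T   T   T   T   F   F   T   T   T   T
  6   T   T   T   T   T   F   T   T   T   T

8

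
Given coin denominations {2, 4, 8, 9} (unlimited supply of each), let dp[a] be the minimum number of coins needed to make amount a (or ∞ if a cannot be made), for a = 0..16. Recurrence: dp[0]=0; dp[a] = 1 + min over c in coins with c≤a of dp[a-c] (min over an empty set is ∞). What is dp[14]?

 a  0  1  2  3  4  5  6  7  8  9 10 11 12 13 14 15 16
dp  0  -  1  -  1  -  2  -  1  1  2  2  2  2  3  3  2
(- denotes ∞ / unreachable)

3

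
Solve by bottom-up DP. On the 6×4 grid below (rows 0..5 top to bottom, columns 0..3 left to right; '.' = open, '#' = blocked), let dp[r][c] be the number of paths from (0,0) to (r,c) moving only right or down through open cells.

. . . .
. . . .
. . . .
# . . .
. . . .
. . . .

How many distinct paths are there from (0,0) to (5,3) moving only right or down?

46

r\c   0   1   2   3
  0   1   1   1   1
  1   1   2   3   4
  2   1   3   6  10
  3   0   3   9  19
  4   0   3  12  31
  5   0   3  15  46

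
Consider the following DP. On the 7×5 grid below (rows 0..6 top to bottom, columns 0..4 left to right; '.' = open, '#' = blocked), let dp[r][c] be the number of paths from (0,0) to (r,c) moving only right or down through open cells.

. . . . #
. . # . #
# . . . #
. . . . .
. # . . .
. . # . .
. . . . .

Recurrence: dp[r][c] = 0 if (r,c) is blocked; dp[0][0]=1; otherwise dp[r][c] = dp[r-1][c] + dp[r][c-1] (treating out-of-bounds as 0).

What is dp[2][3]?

r\c   0   1   2   3   4
  0   1   1   1   1   0
  1   1   2   0   1   0
  2   0   2   2   3   0
  3   0   2   4   7   7
  4   0   0   4  11  18
  5   0   0   0  11  29
  6   0   0   0  11  40

3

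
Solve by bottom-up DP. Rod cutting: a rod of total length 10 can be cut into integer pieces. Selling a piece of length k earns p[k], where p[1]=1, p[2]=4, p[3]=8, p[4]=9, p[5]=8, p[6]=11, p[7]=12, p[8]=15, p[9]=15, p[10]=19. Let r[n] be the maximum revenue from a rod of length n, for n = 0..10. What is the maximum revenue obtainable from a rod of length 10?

   n    0    1    2    3    4    5    6    7    8    9   10
r[n]    0    1    4    8    9   12   16   17   20   24   25

25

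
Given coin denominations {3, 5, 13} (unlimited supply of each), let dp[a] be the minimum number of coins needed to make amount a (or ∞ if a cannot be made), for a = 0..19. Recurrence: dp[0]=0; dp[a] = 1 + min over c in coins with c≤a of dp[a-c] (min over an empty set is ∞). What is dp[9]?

 a  0  1  2  3  4  5  6  7  8  9 10 11 12 13 14 15 16 17 18 19
dp  0  -  -  1  -  1  2  -  2  3  2  3  4  1  4  3  2  5  2  3
(- denotes ∞ / unreachable)

3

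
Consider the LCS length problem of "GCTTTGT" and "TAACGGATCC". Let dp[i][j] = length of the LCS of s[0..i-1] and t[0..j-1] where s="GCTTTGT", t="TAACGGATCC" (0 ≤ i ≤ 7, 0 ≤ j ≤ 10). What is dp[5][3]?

   ''  T  A  A  C  G  G  A  T  C  C
''  0  0  0  0  0  0  0  0  0  0  0
 G  0  0  0  0  0  1  1  1  1  1  1
 C  0  0  0  0  1  1  1  1  1  2  2
 T  0  1  1  1  1  1  1  1  2  2  2
 T  0  1  1  1  1  1  1  1  2  2  2
 T  0  1  1  1  1  1  1  1  2  2  2
 G  0  1  1  1  1  2  2  2  2  2  2
 T  0  1  1  1  1  2  2  2  3  3  3

1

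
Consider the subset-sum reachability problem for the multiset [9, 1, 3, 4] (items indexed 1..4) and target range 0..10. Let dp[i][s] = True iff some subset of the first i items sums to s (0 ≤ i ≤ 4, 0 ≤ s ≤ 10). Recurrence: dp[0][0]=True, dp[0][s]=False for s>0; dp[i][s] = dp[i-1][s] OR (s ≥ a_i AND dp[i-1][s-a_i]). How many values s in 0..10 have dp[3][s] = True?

6

i\s   0   1   2   3   4   5   6   7   8   9  10
  0   T   F   F   F   F   F   F   F   F   F   F
  1   T   F   F   F   F   F   F   F   F   T   F
  2   T   T   F   F   F   F   F   F   F   T   T
  3   T   T   F   T   T   F   F   F   F   T   T
  4   T   T   F   T   T   T   F   T   T   T   T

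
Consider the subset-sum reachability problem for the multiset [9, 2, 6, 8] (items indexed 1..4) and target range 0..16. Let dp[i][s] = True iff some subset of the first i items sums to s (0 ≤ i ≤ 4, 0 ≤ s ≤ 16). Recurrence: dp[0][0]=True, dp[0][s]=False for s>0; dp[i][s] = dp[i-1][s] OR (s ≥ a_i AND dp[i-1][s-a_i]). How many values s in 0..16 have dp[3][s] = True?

7

i\s   0   1   2   3   4   5   6   7   8   9  10  11  12  13  14  15  16
  0   T   F   F   F   F   F   F   F   F   F   F   F   F   F   F   F   F
  1   T   F   F   F   F   F   F   F   F   T   F   F   F   F   F   F   F
  2   T   F   T   F   F   F   F   F   F   T   F   T   F   F   F   F   F
  3   T   F   T   F   F   F   T   F   T   T   F   T   F   F   F   T   F
  4   T   F   T   F   F   F   T   F   T   T   T   T   F   F   T   T   T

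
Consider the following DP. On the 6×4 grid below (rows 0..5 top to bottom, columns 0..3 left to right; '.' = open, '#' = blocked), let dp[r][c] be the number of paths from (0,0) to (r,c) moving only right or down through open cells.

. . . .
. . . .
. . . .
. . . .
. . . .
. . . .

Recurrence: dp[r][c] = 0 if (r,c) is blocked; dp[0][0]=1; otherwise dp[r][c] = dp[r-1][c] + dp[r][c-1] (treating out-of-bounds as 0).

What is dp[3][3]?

20

r\c   0   1   2   3
  0   1   1   1   1
  1   1   2   3   4
  2   1   3   6  10
  3   1   4  10  20
  4   1   5  15  35
  5   1   6  21  56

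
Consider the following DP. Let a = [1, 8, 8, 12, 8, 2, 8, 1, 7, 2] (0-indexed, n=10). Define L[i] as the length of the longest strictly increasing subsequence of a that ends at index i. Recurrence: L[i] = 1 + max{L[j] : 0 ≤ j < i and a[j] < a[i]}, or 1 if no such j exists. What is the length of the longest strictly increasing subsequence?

   i    0    1    2    3    4    5    6    7    8    9
a[i]    1    8    8   12    8    2    8    1    7    2
L[i]    1    2    2    3    2    2    3    1    3    2

3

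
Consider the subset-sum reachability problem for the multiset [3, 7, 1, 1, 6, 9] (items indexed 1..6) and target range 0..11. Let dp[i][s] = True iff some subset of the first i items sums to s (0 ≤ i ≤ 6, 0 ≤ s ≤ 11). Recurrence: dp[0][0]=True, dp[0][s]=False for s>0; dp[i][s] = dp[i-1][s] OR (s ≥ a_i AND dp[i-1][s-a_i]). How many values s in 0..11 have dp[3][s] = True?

8

i\s   0   1   2   3   4   5   6   7   8   9  10  11
  0   T   F   F   F   F   F   F   F   F   F   F   F
  1   T   F   F   T   F   F   F   F   F   F   F   F
  2   T   F   F   T   F   F   F   T   F   F   T   F
  3   T   T   F   T   T   F   F   T   T   F   T   T
  4   T   T   T   T   T   T   F   T   T   T   T   T
  5   T   T   T   T   T   T   T   T   T   T   T   T
  6   T   T   T   T   T   T   T   T   T   T   T   T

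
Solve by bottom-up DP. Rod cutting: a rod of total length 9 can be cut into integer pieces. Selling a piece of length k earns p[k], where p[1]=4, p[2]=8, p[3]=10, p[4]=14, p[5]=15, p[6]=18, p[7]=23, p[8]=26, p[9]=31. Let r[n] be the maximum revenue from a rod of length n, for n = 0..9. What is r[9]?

36

   n    0    1    2    3    4    5    6    7    8    9
r[n]    0    4    8   12   16   20   24   28   32   36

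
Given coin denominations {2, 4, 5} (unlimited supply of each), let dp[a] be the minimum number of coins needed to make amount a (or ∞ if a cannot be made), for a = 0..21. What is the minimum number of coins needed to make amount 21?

 a  0  1  2  3  4  5  6  7  8  9 10 11 12 13 14 15 16 17 18 19 20 21
dp  0  -  1  -  1  1  2  2  2  2  2  3  3  3  3  3  4  4  4  4  4  5
(- denotes ∞ / unreachable)

5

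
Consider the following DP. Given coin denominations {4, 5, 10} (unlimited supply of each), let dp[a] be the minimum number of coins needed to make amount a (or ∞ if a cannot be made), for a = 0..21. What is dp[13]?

3

 a  0  1  2  3  4  5  6  7  8  9 10 11 12 13 14 15 16 17 18 19 20 21
dp  0  -  -  -  1  1  -  -  2  2  1  -  3  3  2  2  4  4  3  3  2  5
(- denotes ∞ / unreachable)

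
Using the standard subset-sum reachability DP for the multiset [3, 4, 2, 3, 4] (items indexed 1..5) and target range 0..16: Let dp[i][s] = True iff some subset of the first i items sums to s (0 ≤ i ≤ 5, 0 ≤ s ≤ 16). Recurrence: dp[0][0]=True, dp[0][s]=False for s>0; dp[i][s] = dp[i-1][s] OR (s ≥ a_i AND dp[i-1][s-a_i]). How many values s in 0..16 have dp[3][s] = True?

8

i\s   0   1   2   3   4   5   6   7   8   9  10  11  12  13  14  15  16
  0   T   F   F   F   F   F   F   F   F   F   F   F   F   F   F   F   F
  1   T   F   F   T   F   F   F   F   F   F   F   F   F   F   F   F   F
  2   T   F   F   T   T   F   F   T   F   F   F   F   F   F   F   F   F
  3   T   F   T   T   T   T   T   T   F   T   F   F   F   F   F   F   F
  4   T   F   T   T   T   T   T   T   T   T   T   F   T   F   F   F   F
  5   T   F   T   T   T   T   T   T   T   T   T   T   T   T   T   F   T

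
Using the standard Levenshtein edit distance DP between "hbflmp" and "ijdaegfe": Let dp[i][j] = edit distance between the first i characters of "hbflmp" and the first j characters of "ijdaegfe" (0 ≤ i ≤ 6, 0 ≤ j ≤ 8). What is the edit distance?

8

   ''  i  j  d  a  e  g  f  e
''  0  1  2  3  4  5  6  7  8
 h  1  1  2  3  4  5  6  7  8
 b  2  2  2  3  4  5  6  7  8
 f  3  3  3  3  4  5  6  6  7
 l  4  4  4  4  4  5  6  7  7
 m  5  5  5  5  5  5  6  7  8
 p  6  6  6  6  6  6  6  7  8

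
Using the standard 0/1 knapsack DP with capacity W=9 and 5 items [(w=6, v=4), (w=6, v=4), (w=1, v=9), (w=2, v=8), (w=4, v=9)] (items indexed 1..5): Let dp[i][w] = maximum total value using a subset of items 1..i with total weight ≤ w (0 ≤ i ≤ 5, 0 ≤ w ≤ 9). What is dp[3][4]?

i\w   0   1   2   3   4   5   6   7   8   9
  0   0   0   0   0   0   0   0   0   0   0
  1   0   0   0   0   0   0   4   4   4   4
  2   0   0   0   0   0   0   4   4   4   4
  3   0   9   9   9   9   9   9  13  13  13
  4   0   9   9  17  17  17  17  17  17  21
  5   0   9   9  17  17  18  18  26  26  26

9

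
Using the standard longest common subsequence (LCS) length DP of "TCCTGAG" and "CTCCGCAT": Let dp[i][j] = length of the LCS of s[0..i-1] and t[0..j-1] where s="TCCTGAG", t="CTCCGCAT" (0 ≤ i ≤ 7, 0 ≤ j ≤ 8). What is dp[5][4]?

   ''  C  T  C  C  G  C  A  T
''  0  0  0  0  0  0  0  0  0
 T  0  0  1  1  1  1  1  1  1
 C  0  1  1  2  2  2  2  2  2
 C  0  1  1  2  3  3  3  3  3
 T  0  1  2  2  3  3  3  3  4
 G  0  1  2  2  3  4  4  4  4
 A  0  1  2  2  3  4  4  5  5
 G  0  1  2  2  3  4  4  5  5

3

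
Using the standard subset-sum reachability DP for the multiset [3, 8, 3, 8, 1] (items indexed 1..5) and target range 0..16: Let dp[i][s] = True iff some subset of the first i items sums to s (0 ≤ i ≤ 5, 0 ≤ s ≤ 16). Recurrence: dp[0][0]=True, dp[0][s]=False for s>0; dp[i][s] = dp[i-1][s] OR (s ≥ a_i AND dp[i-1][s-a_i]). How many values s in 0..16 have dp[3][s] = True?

6

i\s   0   1   2   3   4   5   6   7   8   9  10  11  12  13  14  15  16
  0   T   F   F   F   F   F   F   F   F   F   F   F   F   F   F   F   F
  1   T   F   F   T   F   F   F   F   F   F   F   F   F   F   F   F   F
  2   T   F   F   T   F   F   F   F   T   F   F   T   F   F   F   F   F
  3   T   F   F   T   F   F   T   F   T   F   F   T   F   F   T   F   F
  4   T   F   F   T   F   F   T   F   T   F   F   T   F   F   T   F   T
  5   T   T   F   T   T   F   T   T   T   T   F   T   T   F   T   T   T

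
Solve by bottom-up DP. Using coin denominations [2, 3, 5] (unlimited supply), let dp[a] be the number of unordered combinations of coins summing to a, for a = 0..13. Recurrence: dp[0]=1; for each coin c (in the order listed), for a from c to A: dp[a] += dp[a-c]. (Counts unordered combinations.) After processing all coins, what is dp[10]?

after  coin     0     1     2     3     4     5     6     7     8     9    10    11    12    13
          2     1     0     1     0     1     0     1     0     1     0     1     0     1     0
          3     1     0     1     1     1     1     2     1     2     2     2     2     3     2
          5     1     0     1     1     1     2     2     2     3     3     4     4     5     5

4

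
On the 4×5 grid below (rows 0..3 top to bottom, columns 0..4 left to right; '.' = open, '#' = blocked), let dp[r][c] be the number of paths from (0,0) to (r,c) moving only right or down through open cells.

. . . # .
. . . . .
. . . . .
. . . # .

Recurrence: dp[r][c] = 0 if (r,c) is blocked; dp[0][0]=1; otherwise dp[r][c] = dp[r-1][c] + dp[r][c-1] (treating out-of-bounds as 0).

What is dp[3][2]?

r\c   0   1   2   3   4
  0   1   1   1   0   0
  1   1   2   3   3   3
  2   1   3   6   9  12
  3   1   4  10   0  12

10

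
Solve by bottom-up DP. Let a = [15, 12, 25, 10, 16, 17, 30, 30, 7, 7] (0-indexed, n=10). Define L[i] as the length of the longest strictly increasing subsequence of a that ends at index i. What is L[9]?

   i    0    1    2    3    4    5    6    7    8    9
a[i]   15   12   25   10   16   17   30   30    7    7
L[i]    1    1    2    1    2    3    4    4    1    1

1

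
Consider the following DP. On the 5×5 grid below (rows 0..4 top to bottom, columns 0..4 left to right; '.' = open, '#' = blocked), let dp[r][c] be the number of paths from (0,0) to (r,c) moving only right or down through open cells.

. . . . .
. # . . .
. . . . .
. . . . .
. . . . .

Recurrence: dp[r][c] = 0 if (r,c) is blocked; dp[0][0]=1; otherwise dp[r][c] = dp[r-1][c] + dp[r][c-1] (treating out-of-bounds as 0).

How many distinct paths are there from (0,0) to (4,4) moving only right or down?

30

r\c   0   1   2   3   4
  0   1   1   1   1   1
  1   1   0   1   2   3
  2   1   1   2   4   7
  3   1   2   4   8  15
  4   1   3   7  15  30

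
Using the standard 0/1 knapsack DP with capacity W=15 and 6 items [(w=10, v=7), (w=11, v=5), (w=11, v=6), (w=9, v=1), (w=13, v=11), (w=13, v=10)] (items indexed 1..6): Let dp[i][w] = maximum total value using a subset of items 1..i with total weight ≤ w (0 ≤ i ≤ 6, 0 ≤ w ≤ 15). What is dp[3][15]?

i\w   0   1   2   3   4   5   6   7   8   9  10  11  12  13  14  15
  0   0   0   0   0   0   0   0   0   0   0   0   0   0   0   0   0
  1   0   0   0   0   0   0   0   0   0   0   7   7   7   7   7   7
  2   0   0   0   0   0   0   0   0   0   0   7   7   7   7   7   7
  3   0   0   0   0   0   0   0   0   0   0   7   7   7   7   7   7
  4   0   0   0   0   0   0   0   0   0   1   7   7   7   7   7   7
  5   0   0   0   0   0   0   0   0   0   1   7   7   7  11  11  11
  6   0   0   0   0   0   0   0   0   0   1   7   7   7  11  11  11

7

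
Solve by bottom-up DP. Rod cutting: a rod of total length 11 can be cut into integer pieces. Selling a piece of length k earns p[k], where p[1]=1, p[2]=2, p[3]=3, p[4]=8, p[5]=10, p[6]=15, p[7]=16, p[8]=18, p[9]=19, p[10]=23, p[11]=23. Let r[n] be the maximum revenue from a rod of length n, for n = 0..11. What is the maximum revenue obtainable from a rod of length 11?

   n    0    1    2    3    4    5    6    7    8    9   10   11
r[n]    0    1    2    3    8   10   15   16   18   19   23   25

25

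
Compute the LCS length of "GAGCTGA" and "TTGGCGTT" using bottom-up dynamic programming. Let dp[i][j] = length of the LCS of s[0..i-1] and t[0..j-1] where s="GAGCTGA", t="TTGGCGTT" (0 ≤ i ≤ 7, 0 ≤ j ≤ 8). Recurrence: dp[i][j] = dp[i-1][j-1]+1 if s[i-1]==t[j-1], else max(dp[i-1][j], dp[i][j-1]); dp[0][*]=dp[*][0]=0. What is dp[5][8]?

4

   ''  T  T  G  G  C  G  T  T
''  0  0  0  0  0  0  0  0  0
 G  0  0  0  1  1  1  1  1  1
 A  0  0  0  1  1  1  1  1  1
 G  0  0  0  1  2  2  2  2  2
 C  0  0  0  1  2  3  3  3  3
 T  0  1  1  1  2  3  3  4  4
 G  0  1  1  2  2  3  4  4  4
 A  0  1  1  2  2  3  4  4  4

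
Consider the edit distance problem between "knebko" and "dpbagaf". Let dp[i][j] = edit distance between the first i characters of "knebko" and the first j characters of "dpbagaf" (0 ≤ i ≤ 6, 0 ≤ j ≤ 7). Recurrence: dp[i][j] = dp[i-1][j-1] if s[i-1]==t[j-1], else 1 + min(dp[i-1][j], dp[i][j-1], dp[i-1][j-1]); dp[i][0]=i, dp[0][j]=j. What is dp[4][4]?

4

   ''  d  p  b  a  g  a  f
''  0  1  2  3  4  5  6  7
 k  1  1  2  3  4  5  6  7
 n  2  2  2  3  4  5  6  7
 e  3  3  3  3  4  5  6  7
 b  4  4  4  3  4  5  6  7
 k  5  5  5  4  4  5  6  7
 o  6  6  6  5  5  5  6  7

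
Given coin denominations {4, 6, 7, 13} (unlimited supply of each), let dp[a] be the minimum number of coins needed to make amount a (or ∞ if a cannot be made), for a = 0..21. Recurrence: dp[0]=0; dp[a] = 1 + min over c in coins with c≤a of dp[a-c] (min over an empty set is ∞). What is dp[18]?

3

 a  0  1  2  3  4  5  6  7  8  9 10 11 12 13 14 15 16 17 18 19 20 21
dp  0  -  -  -  1  -  1  1  2  -  2  2  2  1  2  3  3  2  3  2  2  3
(- denotes ∞ / unreachable)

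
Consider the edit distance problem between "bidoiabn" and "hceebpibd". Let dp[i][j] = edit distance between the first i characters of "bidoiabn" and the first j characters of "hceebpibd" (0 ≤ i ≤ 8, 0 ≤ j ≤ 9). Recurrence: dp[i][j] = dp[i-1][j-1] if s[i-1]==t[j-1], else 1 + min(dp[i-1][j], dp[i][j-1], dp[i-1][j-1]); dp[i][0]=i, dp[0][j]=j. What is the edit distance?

   ''  h  c  e  e  b  p  i  b  d
''  0  1  2  3  4  5  6  7  8  9
 b  1  1  2  3  4  4  5  6  7  8
 i  2  2  2  3  4  5  5  5  6  7
 d  3  3  3  3  4  5  6  6  6  6
 o  4  4  4  4  4  5  6  7  7  7
 i  5  5  5  5  5  5  6  6  7  8
 a  6  6  6  6  6  6  6  7  7  8
 b  7  7  7  7  7  6  7  7  7  8
 n  8  8  8  8  8  7  7  8  8  8

8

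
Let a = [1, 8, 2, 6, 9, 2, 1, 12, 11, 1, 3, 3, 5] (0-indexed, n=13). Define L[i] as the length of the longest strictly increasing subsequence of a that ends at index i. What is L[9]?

   i    0    1    2    3    4    5    6    7    8    9   10   11   12
a[i]    1    8    2    6    9    2    1   12   11    1    3    3    5
L[i]    1    2    2    3    4    2    1    5    5    1    3    3    4

1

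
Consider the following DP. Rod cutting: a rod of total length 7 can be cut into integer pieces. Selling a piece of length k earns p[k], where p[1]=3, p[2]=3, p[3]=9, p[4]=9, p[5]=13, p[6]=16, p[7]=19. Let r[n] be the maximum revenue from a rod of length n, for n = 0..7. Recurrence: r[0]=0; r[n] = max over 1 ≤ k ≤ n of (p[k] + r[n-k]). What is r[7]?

   n    0    1    2    3    4    5    6    7
r[n]    0    3    6    9   12   15   18   21

21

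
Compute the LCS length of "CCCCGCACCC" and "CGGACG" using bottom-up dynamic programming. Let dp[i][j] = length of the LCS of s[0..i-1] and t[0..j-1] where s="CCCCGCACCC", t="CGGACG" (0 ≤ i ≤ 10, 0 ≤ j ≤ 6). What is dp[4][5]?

2

   ''  C  G  G  A  C  G
''  0  0  0  0  0  0  0
 C  0  1  1  1  1  1  1
 C  0  1  1  1  1  2  2
 C  0  1  1  1  1  2  2
 C  0  1  1  1  1  2  2
 G  0  1  2  2  2  2  3
 C  0  1  2  2  2  3  3
 A  0  1  2  2  3  3  3
 C  0  1  2  2  3  4  4
 C  0  1  2  2  3  4  4
 C  0  1  2  2  3  4  4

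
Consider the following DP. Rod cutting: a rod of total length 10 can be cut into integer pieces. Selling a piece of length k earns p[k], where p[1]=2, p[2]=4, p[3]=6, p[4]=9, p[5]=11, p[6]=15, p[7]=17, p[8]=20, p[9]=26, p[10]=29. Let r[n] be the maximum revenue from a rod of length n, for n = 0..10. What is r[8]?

   n    0    1    2    3    4    5    6    7    8    9   10
r[n]    0    2    4    6    9   11   15   17   20   26   29

20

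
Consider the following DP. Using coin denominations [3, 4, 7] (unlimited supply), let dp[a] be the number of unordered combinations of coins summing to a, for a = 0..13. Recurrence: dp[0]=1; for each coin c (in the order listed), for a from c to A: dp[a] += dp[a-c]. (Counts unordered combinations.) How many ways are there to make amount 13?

2

after  coin     0     1     2     3     4     5     6     7     8     9    10    11    12    13
          3     1     0     0     1     0     0     1     0     0     1     0     0     1     0
          4     1     0     0     1     1     0     1     1     1     1     1     1     2     1
          7     1     0     0     1     1     0     1     2     1     1     2     2     2     2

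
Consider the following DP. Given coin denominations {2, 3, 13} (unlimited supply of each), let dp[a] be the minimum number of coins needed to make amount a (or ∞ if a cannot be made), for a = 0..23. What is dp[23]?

5

 a  0  1  2  3  4  5  6  7  8  9 10 11 12 13 14 15 16 17 18 19 20 21 22 23
dp  0  -  1  1  2  2  2  3  3  3  4  4  4  1  5  2  2  3  3  3  4  4  4  5
(- denotes ∞ / unreachable)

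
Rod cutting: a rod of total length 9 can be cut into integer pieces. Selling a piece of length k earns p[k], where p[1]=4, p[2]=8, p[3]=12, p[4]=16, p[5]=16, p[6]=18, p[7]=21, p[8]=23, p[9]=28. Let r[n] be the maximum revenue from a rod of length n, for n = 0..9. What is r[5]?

20

   n    0    1    2    3    4    5    6    7    8    9
r[n]    0    4    8   12   16   20   24   28   32   36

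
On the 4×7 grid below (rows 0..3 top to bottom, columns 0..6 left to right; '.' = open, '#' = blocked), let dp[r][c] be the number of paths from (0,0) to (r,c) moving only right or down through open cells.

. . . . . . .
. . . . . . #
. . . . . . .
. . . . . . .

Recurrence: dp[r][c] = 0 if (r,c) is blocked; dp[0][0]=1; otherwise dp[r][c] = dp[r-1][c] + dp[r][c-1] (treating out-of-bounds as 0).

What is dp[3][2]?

r\c   0   1   2   3   4   5   6
  0   1   1   1   1   1   1   1
  1   1   2   3   4   5   6   0
  2   1   3   6  10  15  21  21
  3   1   4  10  20  35  56  77

10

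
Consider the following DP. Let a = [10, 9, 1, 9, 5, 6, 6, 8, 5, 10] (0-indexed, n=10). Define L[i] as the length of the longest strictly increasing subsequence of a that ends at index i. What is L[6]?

   i    0    1    2    3    4    5    6    7    8    9
a[i]   10    9    1    9    5    6    6    8    5   10
L[i]    1    1    1    2    2    3    3    4    2    5

3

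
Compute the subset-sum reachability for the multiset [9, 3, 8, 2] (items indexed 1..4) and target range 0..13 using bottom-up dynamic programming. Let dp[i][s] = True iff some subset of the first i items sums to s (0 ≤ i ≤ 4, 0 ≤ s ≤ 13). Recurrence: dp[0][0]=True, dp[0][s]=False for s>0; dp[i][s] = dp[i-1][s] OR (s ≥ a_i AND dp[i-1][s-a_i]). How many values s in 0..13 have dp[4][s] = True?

10

i\s   0   1   2   3   4   5   6   7   8   9  10  11  12  13
  0   T   F   F   F   F   F   F   F   F   F   F   F   F   F
  1   T   F   F   F   F   F   F   F   F   T   F   F   F   F
  2   T   F   F   T   F   F   F   F   F   T   F   F   T   F
  3   T   F   F   T   F   F   F   F   T   T   F   T   T   F
  4   T   F   T   T   F   T   F   F   T   T   T   T   T   T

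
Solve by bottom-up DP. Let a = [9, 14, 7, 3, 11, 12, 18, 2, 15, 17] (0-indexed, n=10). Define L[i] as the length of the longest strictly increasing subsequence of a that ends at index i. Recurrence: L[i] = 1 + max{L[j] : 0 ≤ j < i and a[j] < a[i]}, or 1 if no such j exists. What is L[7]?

   i    0    1    2    3    4    5    6    7    8    9
a[i]    9   14    7    3   11   12   18    2   15   17
L[i]    1    2    1    1    2    3    4    1    4    5

1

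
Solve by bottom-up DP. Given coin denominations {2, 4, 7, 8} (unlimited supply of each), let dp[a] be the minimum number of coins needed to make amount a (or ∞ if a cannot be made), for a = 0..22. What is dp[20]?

 a  0  1  2  3  4  5  6  7  8  9 10 11 12 13 14 15 16 17 18 19 20 21 22
dp  0  -  1  -  1  -  2  1  1  2  2  2  2  3  2  2  2  3  3  3  3  3  3
(- denotes ∞ / unreachable)

3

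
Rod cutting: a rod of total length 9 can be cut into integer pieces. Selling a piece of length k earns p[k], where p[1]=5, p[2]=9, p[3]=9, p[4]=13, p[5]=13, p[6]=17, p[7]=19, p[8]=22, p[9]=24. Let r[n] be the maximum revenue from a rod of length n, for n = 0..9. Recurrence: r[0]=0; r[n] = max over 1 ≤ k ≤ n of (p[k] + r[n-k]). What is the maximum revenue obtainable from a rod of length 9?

   n    0    1    2    3    4    5    6    7    8    9
r[n]    0    5   10   15   20   25   30   35   40   45

45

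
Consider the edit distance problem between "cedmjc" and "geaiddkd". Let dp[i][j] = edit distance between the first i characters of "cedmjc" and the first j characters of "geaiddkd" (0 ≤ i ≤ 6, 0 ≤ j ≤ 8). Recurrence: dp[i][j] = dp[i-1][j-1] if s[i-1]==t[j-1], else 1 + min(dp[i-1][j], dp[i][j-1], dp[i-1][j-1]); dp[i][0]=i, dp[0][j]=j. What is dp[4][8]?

   ''  g  e  a  i  d  d  k  d
''  0  1  2  3  4  5  6  7  8
 c  1  1  2  3  4  5  6  7  8
 e  2  2  1  2  3  4  5  6  7
 d  3  3  2  2  3  3  4  5  6
 m  4  4  3  3  3  4  4  5  6
 j  5  5  4  4  4  4  5  5  6
 c  6  6  5  5  5  5  5  6  6

6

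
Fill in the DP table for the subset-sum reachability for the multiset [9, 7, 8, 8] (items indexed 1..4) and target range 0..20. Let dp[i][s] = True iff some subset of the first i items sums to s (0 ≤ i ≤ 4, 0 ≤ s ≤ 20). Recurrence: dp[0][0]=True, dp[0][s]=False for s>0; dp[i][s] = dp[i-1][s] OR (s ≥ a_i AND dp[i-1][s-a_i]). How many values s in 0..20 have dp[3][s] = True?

i\s   0   1   2   3   4   5   6   7   8   9  10  11  12  13  14  15  16  17  18  19  20
  0   T   F   F   F   F   F   F   F   F   F   F   F   F   F   F   F   F   F   F   F   F
  1   T   F   F   F   F   F   F   F   F   T   F   F   F   F   F   F   F   F   F   F   F
  2   T   F   F   F   F   F   F   T   F   T   F   F   F   F   F   F   T   F   F   F   F
  3   T   F   F   F   F   F   F   T   T   T   F   F   F   F   F   T   T   T   F   F   F
  4   T   F   F   F   F   F   F   T   T   T   F   F   F   F   F   T   T   T   F   F   F

7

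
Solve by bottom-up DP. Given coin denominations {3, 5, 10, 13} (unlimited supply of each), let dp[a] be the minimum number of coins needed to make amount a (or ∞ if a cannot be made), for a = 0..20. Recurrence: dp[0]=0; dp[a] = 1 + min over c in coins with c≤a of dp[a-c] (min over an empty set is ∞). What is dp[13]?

1

 a  0  1  2  3  4  5  6  7  8  9 10 11 12 13 14 15 16 17 18 19 20
dp  0  -  -  1  -  1  2  -  2  3  1  3  4  1  4  2  2  5  2  3  2
(- denotes ∞ / unreachable)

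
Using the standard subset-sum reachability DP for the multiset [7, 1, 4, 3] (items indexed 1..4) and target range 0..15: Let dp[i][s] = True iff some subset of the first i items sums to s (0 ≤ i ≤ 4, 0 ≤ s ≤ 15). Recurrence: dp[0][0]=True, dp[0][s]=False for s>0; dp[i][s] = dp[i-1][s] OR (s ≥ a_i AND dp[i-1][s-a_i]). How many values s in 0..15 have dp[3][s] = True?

8

i\s   0   1   2   3   4   5   6   7   8   9  10  11  12  13  14  15
  0   T   F   F   F   F   F   F   F   F   F   F   F   F   F   F   F
  1   T   F   F   F   F   F   F   T   F   F   F   F   F   F   F   F
  2   T   T   F   F   F   F   F   T   T   F   F   F   F   F   F   F
  3   T   T   F   F   T   T   F   T   T   F   F   T   T   F   F   F
  4   T   T   F   T   T   T   F   T   T   F   T   T   T   F   T   T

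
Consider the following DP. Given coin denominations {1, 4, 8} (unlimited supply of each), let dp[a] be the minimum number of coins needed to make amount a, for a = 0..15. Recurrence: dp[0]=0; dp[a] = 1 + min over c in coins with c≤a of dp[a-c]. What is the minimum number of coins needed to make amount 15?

5

 a  0  1  2  3  4  5  6  7  8  9 10 11 12 13 14 15
dp  0  1  2  3  1  2  3  4  1  2  3  4  2  3  4  5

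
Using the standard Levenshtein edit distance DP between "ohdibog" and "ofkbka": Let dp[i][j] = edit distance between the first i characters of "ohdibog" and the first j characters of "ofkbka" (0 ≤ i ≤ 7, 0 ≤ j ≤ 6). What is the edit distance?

5

   ''  o  f  k  b  k  a
''  0  1  2  3  4  5  6
 o  1  0  1  2  3  4  5
 h  2  1  1  2  3  4  5
 d  3  2  2  2  3  4  5
 i  4  3  3  3  3  4  5
 b  5  4  4  4  3  4  5
 o  6  5  5  5  4  4  5
 g  7  6  6  6  5  5  5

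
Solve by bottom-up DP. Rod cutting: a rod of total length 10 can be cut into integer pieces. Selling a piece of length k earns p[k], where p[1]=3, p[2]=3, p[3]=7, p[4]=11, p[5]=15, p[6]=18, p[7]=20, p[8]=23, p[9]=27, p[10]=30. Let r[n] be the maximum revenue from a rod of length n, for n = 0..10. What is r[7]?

21

   n    0    1    2    3    4    5    6    7    8    9   10
r[n]    0    3    6    9   12   15   18   21   24   27   30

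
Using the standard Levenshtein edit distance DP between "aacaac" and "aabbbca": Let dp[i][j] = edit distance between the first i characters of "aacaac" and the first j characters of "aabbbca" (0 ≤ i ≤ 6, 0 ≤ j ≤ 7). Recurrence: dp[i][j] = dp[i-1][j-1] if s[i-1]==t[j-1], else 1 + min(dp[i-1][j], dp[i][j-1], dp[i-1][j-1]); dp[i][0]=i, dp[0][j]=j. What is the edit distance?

4

   ''  a  a  b  b  b  c  a
''  0  1  2  3  4  5  6  7
 a  1  0  1  2  3  4  5  6
 a  2  1  0  1  2  3  4  5
 c  3  2  1  1  2  3  3  4
 a  4  3  2  2  2  3  4  3
 a  5  4  3  3  3  3  4  4
 c  6  5  4  4  4  4  3  4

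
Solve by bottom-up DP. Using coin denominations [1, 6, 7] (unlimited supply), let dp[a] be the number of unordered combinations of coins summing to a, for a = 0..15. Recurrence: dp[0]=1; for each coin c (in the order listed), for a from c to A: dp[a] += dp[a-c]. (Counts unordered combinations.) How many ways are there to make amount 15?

6

after  coin     0     1     2     3     4     5     6     7     8     9    10    11    12    13    14    15
          1     1     1     1     1     1     1     1     1     1     1     1     1     1     1     1     1
          6     1     1     1     1     1     1     2     2     2     2     2     2     3     3     3     3
          7     1     1     1     1     1     1     2     3     3     3     3     3     4     5     6     6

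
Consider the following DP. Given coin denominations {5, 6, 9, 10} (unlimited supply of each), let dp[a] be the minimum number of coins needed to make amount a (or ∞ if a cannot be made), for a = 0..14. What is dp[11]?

 a  0  1  2  3  4  5  6  7  8  9 10 11 12 13 14
dp  0  -  -  -  -  1  1  -  -  1  1  2  2  -  2
(- denotes ∞ / unreachable)

2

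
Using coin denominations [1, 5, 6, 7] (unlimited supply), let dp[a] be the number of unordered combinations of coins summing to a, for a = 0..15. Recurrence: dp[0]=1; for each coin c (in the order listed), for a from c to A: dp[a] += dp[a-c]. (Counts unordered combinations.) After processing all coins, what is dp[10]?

after  coin     0     1     2     3     4     5     6     7     8     9    10    11    12    13    14    15
          1     1     1     1     1     1     1     1     1     1     1     1     1     1     1     1     1
          5     1     1     1     1     1     2     2     2     2     2     3     3     3     3     3     4
          6     1     1     1     1     1     2     3     3     3     3     4     5     6     6     6     7
          7     1     1     1     1     1     2     3     4     4     4     5     6     8     9    10    11

5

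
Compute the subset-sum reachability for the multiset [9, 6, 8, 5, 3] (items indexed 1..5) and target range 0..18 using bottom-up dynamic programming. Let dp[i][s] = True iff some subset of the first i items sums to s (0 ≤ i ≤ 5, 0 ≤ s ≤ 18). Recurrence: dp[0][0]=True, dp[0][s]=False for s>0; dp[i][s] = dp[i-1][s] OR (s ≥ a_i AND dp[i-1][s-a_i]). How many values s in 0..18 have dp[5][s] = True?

14

i\s   0   1   2   3   4   5   6   7   8   9  10  11  12  13  14  15  16  17  18
  0   T   F   F   F   F   F   F   F   F   F   F   F   F   F   F   F   F   F   F
  1   T   F   F   F   F   F   F   F   F   T   F   F   F   F   F   F   F   F   F
  2   T   F   F   F   F   F   T   F   F   T   F   F   F   F   F   T   F   F   F
  3   T   F   F   F   F   F   T   F   T   T   F   F   F   F   T   T   F   T   F
  4   T   F   F   F   F   T   T   F   T   T   F   T   F   T   T   T   F   T   F
  5   T   F   F   T   F   T   T   F   T   T   F   T   T   T   T   T   T   T   T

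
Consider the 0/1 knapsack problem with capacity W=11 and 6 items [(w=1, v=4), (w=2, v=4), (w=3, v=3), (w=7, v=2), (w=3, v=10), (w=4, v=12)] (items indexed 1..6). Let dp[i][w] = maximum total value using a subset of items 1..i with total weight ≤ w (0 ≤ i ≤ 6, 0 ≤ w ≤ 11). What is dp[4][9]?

i\w   0   1   2   3   4   5   6   7   8   9  10  11
  0   0   0   0   0   0   0   0   0   0   0   0   0
  1   0   4   4   4   4   4   4   4   4   4   4   4
  2   0   4   4   8   8   8   8   8   8   8   8   8
  3   0   4   4   8   8   8  11  11  11  11  11  11
  4   0   4   4   8   8   8  11  11  11  11  11  11
  5   0   4   4  10  14  14  18  18  18  21  21  21
  6   0   4   4  10  14  16  18  22  26  26  30  30

11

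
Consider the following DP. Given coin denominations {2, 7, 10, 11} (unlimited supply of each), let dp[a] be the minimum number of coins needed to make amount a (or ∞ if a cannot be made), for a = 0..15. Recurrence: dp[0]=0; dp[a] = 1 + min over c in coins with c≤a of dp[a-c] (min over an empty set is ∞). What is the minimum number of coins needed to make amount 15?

3

 a  0  1  2  3  4  5  6  7  8  9 10 11 12 13 14 15
dp  0  -  1  -  2  -  3  1  4  2  1  1  2  2  2  3
(- denotes ∞ / unreachable)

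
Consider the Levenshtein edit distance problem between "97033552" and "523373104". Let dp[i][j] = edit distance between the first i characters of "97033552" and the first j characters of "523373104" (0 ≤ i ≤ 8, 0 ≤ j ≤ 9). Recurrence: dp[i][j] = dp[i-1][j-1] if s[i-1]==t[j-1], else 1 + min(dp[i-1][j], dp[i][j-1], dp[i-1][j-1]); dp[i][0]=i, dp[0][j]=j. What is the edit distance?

7

   ''  5  2  3  3  7  3  1  0  4
''  0  1  2  3  4  5  6  7  8  9
 9  1  1  2  3  4  5  6  7  8  9
 7  2  2  2  3  4  4  5  6  7  8
 0  3  3  3  3  4  5  5  6  6  7
 3  4  4  4  3  3  4  5  6  7  7
 3  5  5  5  4  3  4  4  5  6  7
 5  6  5  6  5  4  4  5  5  6  7
 5  7  6  6  6  5  5  5  6  6  7
 2  8  7  6  7  6  6  6  6  7  7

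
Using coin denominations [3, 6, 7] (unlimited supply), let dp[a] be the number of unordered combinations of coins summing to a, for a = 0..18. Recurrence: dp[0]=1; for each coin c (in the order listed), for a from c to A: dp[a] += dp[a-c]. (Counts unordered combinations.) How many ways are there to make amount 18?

after  coin     0     1     2     3     4     5     6     7     8     9    10    11    12    13    14    15    16    17    18
          3     1     0     0     1     0     0     1     0     0     1     0     0     1     0     0     1     0     0     1
          6     1     0     0     1     0     0     2     0     0     2     0     0     3     0     0     3     0     0     4
          7     1     0     0     1     0     0     2     1     0     2     1     0     3     2     1     3     2     1     4

4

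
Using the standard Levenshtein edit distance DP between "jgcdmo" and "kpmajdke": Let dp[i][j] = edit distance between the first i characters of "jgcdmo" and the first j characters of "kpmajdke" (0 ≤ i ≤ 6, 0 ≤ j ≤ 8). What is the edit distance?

   ''  k  p  m  a  j  d  k  e
''  0  1  2  3  4  5  6  7  8
 j  1  1  2  3  4  4  5  6  7
 g  2  2  2  3  4  5  5  6  7
 c  3  3  3  3  4  5  6  6  7
 d  4  4  4  4  4  5  5  6  7
 m  5  5  5  4  5  5  6  6  7
 o  6  6  6  5  5  6  6  7  7

7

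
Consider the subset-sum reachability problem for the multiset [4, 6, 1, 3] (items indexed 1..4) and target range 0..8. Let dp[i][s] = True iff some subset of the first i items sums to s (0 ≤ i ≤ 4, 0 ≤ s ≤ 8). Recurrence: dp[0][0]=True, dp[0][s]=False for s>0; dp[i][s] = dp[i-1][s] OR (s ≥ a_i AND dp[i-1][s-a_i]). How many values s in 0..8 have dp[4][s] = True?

8

i\s   0   1   2   3   4   5   6   7   8
  0   T   F   F   F   F   F   F   F   F
  1   T   F   F   F   T   F   F   F   F
  2   T   F   F   F   T   F   T   F   F
  3   T   T   F   F   T   T   T   T   F
  4   T   T   F   T   T   T   T   T   T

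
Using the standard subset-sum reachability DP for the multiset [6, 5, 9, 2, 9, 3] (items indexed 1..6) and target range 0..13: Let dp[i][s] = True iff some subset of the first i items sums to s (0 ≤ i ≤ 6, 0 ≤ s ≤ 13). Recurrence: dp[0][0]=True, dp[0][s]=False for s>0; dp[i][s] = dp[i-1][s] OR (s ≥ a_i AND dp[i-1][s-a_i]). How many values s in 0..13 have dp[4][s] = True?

i\s   0   1   2   3   4   5   6   7   8   9  10  11  12  13
  0   T   F   F   F   F   F   F   F   F   F   F   F   F   F
  1   T   F   F   F   F   F   T   F   F   F   F   F   F   F
  2   T   F   F   F   F   T   T   F   F   F   F   T   F   F
  3   T   F   F   F   F   T   T   F   F   T   F   T   F   F
  4   T   F   T   F   F   T   T   T   T   T   F   T   F   T
  5   T   F   T   F   F   T   T   T   T   T   F   T   F   T
  6   T   F   T   T   F   T   T   T   T   T   T   T   T   T

9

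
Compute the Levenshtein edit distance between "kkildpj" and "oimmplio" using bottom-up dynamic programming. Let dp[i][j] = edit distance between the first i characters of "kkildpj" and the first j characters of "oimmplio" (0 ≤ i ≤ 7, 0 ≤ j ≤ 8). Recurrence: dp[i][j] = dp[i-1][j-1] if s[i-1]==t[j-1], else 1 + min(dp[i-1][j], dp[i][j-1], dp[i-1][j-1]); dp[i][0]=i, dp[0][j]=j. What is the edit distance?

7

   ''  o  i  m  m  p  l  i  o
''  0  1  2  3  4  5  6  7  8
 k  1  1  2  3  4  5  6  7  8
 k  2  2  2  3  4  5  6  7  8
 i  3  3  2  3  4  5  6  6  7
 l  4  4  3  3  4  5  5  6  7
 d  5  5  4  4  4  5  6  6  7
 p  6  6  5  5  5  4  5  6  7
 j  7  7  6  6  6  5  5  6  7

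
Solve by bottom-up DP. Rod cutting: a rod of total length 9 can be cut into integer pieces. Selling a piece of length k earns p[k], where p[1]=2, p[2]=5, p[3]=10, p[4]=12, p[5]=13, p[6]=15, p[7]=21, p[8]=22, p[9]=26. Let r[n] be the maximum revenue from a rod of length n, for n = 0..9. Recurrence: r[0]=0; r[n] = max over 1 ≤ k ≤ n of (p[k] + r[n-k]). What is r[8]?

   n    0    1    2    3    4    5    6    7    8    9
r[n]    0    2    5   10   12   15   20   22   25   30

25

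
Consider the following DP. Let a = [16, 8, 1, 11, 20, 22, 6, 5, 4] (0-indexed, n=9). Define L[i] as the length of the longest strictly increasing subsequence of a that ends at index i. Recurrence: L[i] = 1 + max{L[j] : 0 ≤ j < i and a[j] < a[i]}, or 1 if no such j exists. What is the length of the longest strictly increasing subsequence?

   i    0    1    2    3    4    5    6    7    8
a[i]   16    8    1   11   20   22    6    5    4
L[i]    1    1    1    2    3    4    2    2    2

4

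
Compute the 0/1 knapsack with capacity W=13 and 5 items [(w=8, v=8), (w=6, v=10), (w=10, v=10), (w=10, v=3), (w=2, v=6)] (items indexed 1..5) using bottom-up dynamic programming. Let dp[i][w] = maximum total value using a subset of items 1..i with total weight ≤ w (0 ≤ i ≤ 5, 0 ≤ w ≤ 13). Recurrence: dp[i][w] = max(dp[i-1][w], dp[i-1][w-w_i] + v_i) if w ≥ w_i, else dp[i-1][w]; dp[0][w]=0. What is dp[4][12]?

i\w   0   1   2   3   4   5   6   7   8   9  10  11  12  13
  0   0   0   0   0   0   0   0   0   0   0   0   0   0   0
  1   0   0   0   0   0   0   0   0   8   8   8   8   8   8
  2   0   0   0   0   0   0  10  10  10  10  10  10  10  10
  3   0   0   0   0   0   0  10  10  10  10  10  10  10  10
  4   0   0   0   0   0   0  10  10  10  10  10  10  10  10
  5   0   0   6   6   6   6  10  10  16  16  16  16  16  16

10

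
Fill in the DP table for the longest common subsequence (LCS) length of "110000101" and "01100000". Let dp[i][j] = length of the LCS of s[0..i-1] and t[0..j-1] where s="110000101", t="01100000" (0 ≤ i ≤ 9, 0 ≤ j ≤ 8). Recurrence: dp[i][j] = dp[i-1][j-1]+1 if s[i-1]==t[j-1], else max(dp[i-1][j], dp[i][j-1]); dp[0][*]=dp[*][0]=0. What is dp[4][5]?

   ''  0  1  1  0  0  0  0  0
''  0  0  0  0  0  0  0  0  0
 1  0  0  1  1  1  1  1  1  1
 1  0  0  1  2  2  2  2  2  2
 0  0  1  1  2  3  3  3  3  3
 0  0  1  1  2  3  4  4  4  4
 0  0  1  1  2  3  4  5  5  5
 0  0  1  1  2  3  4  5  6  6
 1  0  1  2  2  3  4  5  6  6
 0  0  1  2  2  3  4  5  6  7
 1  0  1  2  3  3  4  5  6  7

4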